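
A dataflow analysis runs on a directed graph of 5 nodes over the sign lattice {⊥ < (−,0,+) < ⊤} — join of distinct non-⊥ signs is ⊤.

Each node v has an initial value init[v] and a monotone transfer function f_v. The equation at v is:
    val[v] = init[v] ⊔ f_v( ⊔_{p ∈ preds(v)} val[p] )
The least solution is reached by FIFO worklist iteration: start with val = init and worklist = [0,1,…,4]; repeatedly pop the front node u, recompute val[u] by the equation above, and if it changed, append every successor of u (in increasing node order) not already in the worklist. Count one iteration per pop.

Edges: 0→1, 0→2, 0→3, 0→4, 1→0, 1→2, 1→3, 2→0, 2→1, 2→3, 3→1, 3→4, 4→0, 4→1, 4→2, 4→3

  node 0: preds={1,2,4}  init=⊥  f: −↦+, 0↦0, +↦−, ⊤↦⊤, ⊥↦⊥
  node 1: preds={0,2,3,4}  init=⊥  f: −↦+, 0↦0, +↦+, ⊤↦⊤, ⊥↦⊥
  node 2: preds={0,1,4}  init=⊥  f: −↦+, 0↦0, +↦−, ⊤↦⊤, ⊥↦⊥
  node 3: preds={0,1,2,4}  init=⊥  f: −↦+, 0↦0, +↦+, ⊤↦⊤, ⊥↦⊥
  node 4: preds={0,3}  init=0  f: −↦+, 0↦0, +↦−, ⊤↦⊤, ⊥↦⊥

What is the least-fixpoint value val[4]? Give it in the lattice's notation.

0

Worklist (7 pops):
  #1 pop 0: in=0 → 0 (was ⊥); enqueue []
  #2 pop 1: in=0 → 0 (was ⊥); enqueue [0]
  #3 pop 2: in=0 → 0 (was ⊥); enqueue [1]
  #4 pop 3: in=0 → 0 (was ⊥); enqueue []
  #5 pop 4: in=0 → 0 (no change)
  #6 pop 0: in=0 → 0 (no change)
  #7 pop 1: in=0 → 0 (no change)

Fixpoint:
  val[0] = 0
  val[1] = 0
  val[2] = 0
  val[3] = 0
  val[4] = 0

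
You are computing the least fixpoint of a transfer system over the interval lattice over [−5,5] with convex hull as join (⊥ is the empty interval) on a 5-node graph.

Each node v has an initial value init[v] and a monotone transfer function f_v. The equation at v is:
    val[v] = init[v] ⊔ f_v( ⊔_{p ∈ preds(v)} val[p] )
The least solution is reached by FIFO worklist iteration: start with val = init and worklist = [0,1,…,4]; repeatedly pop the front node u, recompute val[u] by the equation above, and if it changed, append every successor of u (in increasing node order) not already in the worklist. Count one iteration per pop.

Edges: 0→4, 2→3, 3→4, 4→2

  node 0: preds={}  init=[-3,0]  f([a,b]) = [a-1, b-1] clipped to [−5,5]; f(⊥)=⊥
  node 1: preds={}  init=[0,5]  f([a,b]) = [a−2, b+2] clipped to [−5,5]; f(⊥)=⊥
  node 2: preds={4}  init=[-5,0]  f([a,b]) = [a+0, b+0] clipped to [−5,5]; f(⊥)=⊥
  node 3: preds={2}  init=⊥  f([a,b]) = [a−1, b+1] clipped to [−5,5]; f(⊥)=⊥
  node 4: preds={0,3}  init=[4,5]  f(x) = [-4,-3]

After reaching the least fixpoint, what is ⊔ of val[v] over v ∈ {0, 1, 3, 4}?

Iteration log — 6 steps:
  step 1. node 0  ⊔preds=⊥  new=[-3,0]  stable
  step 2. node 1  ⊔preds=⊥  new=[0,5]  stable
  step 3. node 2  ⊔preds=[4,5]  new=[-5,5]  old=[-5,0]  +wl: 
  step 4. node 3  ⊔preds=[-5,5]  new=[-5,5]  old=⊥  +wl: 
  step 5. node 4  ⊔preds=[-5,5]  new=[-4,5]  old=[4,5]  +wl: 2
  step 6. node 2  ⊔preds=[-4,5]  new=[-5,5]  stable

Least fixpoint reached:
  node 0: [-3,0]
  node 1: [0,5]
  node 2: [-5,5]
  node 3: [-5,5]
  node 4: [-4,5]

[-5,5]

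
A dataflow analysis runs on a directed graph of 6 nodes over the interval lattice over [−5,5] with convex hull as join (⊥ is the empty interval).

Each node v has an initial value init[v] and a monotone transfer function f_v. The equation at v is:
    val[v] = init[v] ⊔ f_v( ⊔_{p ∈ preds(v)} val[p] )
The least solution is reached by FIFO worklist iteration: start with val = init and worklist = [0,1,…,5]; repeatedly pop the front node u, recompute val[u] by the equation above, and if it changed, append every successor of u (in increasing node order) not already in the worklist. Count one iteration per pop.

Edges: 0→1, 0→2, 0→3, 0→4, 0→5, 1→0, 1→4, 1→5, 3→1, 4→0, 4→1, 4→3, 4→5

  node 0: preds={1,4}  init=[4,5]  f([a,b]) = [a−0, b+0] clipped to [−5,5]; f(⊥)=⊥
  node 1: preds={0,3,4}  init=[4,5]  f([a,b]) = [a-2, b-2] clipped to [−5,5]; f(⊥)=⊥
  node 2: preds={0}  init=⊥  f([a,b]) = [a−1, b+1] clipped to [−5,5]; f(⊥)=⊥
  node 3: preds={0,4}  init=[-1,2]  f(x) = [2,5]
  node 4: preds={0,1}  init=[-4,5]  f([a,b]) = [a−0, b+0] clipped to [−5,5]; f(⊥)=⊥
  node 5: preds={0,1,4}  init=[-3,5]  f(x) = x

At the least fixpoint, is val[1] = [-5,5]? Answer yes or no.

Iteration log — 12 steps:
  step 1. node 0  ⊔preds=[-4,5]  new=[-4,5]  old=[4,5]  +wl: 
  step 2. node 1  ⊔preds=[-4,5]  new=[-5,5]  old=[4,5]  +wl: 0
  step 3. node 2  ⊔preds=[-4,5]  new=[-5,5]  old=⊥  +wl: 
  step 4. node 3  ⊔preds=[-4,5]  new=[-1,5]  old=[-1,2]  +wl: 1
  step 5. node 4  ⊔preds=[-5,5]  new=[-5,5]  old=[-4,5]  +wl: 3
  step 6. node 5  ⊔preds=[-5,5]  new=[-5,5]  old=[-3,5]  +wl: 
  step 7. node 0  ⊔preds=[-5,5]  new=[-5,5]  old=[-4,5]  +wl: 2,4,5
  step 8. node 1  ⊔preds=[-5,5]  new=[-5,5]  stable
  step 9. node 3  ⊔preds=[-5,5]  new=[-1,5]  stable
  step 10. node 2  ⊔preds=[-5,5]  new=[-5,5]  stable
  step 11. node 4  ⊔preds=[-5,5]  new=[-5,5]  stable
  step 12. node 5  ⊔preds=[-5,5]  new=[-5,5]  stable

Least fixpoint reached:
  node 0: [-5,5]
  node 1: [-5,5]
  node 2: [-5,5]
  node 3: [-1,5]
  node 4: [-5,5]
  node 5: [-5,5]

yes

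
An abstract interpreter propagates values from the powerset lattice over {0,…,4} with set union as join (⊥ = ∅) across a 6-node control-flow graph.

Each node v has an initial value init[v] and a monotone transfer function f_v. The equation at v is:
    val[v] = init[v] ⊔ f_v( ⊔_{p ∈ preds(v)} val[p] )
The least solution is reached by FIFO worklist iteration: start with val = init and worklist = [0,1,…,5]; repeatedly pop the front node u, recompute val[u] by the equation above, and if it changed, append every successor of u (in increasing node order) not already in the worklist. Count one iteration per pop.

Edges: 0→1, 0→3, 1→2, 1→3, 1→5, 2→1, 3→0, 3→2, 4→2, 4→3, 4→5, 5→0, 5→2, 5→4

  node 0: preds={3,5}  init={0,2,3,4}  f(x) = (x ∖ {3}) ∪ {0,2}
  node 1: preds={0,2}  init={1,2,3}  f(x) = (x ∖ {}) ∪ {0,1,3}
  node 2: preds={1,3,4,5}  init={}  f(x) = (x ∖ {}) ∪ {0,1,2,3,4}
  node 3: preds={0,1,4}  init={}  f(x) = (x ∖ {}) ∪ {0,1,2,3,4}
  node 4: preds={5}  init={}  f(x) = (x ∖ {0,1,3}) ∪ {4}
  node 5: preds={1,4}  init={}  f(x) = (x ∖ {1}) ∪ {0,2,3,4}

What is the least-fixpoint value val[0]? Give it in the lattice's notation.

Worklist (15 pops):
  #1 pop 0: in={} → {0,2,3,4} (no change)
  #2 pop 1: in={0,2,3,4} → {0,1,2,3,4} (was {1,2,3}); enqueue []
  #3 pop 2: in={0,1,2,3,4} → {0,1,2,3,4} (was {}); enqueue [1]
  #4 pop 3: in={0,1,2,3,4} → {0,1,2,3,4} (was {}); enqueue [0,2]
  #5 pop 4: in={} → {4} (was {}); enqueue [3]
  #6 pop 5: in={0,1,2,3,4} → {0,2,3,4} (was {}); enqueue [4]
  #7 pop 1: in={0,1,2,3,4} → {0,1,2,3,4} (no change)
  #8 pop 0: in={0,1,2,3,4} → {0,1,2,3,4} (was {0,2,3,4}); enqueue [1]
  #9 pop 2: in={0,1,2,3,4} → {0,1,2,3,4} (no change)
  #10 pop 3: in={0,1,2,3,4} → {0,1,2,3,4} (no change)
  #11 pop 4: in={0,2,3,4} → {2,4} (was {4}); enqueue [2,3,5]
  #12 pop 1: in={0,1,2,3,4} → {0,1,2,3,4} (no change)
  #13 pop 2: in={0,1,2,3,4} → {0,1,2,3,4} (no change)
  #14 pop 3: in={0,1,2,3,4} → {0,1,2,3,4} (no change)
  #15 pop 5: in={0,1,2,3,4} → {0,2,3,4} (no change)

Fixpoint:
  val[0] = {0,1,2,3,4}
  val[1] = {0,1,2,3,4}
  val[2] = {0,1,2,3,4}
  val[3] = {0,1,2,3,4}
  val[4] = {2,4}
  val[5] = {0,2,3,4}

{0,1,2,3,4}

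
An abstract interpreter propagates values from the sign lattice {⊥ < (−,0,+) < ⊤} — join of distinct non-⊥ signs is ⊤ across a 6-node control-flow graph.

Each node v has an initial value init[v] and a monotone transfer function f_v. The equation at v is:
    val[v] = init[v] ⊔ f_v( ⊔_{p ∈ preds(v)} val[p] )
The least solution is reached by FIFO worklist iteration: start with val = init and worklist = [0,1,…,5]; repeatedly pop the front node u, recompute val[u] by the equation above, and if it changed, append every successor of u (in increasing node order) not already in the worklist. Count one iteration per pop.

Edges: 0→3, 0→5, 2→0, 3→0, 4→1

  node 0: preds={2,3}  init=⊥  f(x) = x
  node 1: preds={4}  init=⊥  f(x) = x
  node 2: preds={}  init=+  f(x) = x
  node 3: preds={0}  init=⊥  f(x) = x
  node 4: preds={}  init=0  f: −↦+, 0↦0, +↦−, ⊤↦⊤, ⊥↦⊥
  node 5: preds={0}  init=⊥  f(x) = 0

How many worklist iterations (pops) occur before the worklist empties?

7

Trace (7 dequeues):
  [1] u=0 | in + | out + | prev ⊥ | push {}
  [2] u=1 | in 0 | out 0 | prev ⊥ | push {}
  [3] u=2 | in ⊥ | out + | ==
  [4] u=3 | in + | out + | prev ⊥ | push {0}
  [5] u=4 | in ⊥ | out 0 | ==
  [6] u=5 | in + | out 0 | prev ⊥ | push {}
  [7] u=0 | in + | out + | ==

Converged values:
  [0] +
  [1] 0
  [2] +
  [3] +
  [4] 0
  [5] 0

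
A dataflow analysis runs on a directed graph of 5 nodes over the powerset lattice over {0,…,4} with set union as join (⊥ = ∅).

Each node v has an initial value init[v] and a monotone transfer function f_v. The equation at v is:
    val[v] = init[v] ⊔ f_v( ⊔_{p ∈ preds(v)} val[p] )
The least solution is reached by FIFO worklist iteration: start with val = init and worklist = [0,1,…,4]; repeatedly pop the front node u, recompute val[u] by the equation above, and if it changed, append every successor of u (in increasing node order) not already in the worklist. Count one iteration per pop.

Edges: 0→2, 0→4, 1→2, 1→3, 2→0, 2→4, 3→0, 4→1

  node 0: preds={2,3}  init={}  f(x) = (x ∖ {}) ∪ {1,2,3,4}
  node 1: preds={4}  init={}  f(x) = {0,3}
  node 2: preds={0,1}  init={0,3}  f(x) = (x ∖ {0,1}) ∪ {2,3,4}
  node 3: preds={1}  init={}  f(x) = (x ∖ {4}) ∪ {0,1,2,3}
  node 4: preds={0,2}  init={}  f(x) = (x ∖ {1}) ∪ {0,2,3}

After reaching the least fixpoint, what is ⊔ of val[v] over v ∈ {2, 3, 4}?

{0,1,2,3,4}

Trace (7 dequeues):
  [1] u=0 | in {0,3} | out {0,1,2,3,4} | prev {} | push {}
  [2] u=1 | in {} | out {0,3} | prev {} | push {}
  [3] u=2 | in {0,1,2,3,4} | out {0,2,3,4} | prev {0,3} | push {0}
  [4] u=3 | in {0,3} | out {0,1,2,3} | prev {} | push {}
  [5] u=4 | in {0,1,2,3,4} | out {0,2,3,4} | prev {} | push {1}
  [6] u=0 | in {0,1,2,3,4} | out {0,1,2,3,4} | ==
  [7] u=1 | in {0,2,3,4} | out {0,3} | ==

Converged values:
  [0] {0,1,2,3,4}
  [1] {0,3}
  [2] {0,2,3,4}
  [3] {0,1,2,3}
  [4] {0,2,3,4}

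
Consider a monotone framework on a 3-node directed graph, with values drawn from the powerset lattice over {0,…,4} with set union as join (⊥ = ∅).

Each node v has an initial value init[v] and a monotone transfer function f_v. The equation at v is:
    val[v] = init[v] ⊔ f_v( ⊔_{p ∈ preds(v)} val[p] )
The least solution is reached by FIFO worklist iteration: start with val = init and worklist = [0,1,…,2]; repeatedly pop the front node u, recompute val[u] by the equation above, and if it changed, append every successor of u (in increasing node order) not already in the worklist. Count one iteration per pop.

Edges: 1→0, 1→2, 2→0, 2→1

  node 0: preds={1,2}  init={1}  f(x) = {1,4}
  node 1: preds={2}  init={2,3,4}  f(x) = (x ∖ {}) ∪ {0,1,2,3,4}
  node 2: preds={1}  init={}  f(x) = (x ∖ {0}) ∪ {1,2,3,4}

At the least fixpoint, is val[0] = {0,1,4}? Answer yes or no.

Iteration log — 5 steps:
  step 1. node 0  ⊔preds={2,3,4}  new={1,4}  old={1}  +wl: 
  step 2. node 1  ⊔preds={}  new={0,1,2,3,4}  old={2,3,4}  +wl: 0
  step 3. node 2  ⊔preds={0,1,2,3,4}  new={1,2,3,4}  old={}  +wl: 1
  step 4. node 0  ⊔preds={0,1,2,3,4}  new={1,4}  stable
  step 5. node 1  ⊔preds={1,2,3,4}  new={0,1,2,3,4}  stable

Least fixpoint reached:
  node 0: {1,4}
  node 1: {0,1,2,3,4}
  node 2: {1,2,3,4}

no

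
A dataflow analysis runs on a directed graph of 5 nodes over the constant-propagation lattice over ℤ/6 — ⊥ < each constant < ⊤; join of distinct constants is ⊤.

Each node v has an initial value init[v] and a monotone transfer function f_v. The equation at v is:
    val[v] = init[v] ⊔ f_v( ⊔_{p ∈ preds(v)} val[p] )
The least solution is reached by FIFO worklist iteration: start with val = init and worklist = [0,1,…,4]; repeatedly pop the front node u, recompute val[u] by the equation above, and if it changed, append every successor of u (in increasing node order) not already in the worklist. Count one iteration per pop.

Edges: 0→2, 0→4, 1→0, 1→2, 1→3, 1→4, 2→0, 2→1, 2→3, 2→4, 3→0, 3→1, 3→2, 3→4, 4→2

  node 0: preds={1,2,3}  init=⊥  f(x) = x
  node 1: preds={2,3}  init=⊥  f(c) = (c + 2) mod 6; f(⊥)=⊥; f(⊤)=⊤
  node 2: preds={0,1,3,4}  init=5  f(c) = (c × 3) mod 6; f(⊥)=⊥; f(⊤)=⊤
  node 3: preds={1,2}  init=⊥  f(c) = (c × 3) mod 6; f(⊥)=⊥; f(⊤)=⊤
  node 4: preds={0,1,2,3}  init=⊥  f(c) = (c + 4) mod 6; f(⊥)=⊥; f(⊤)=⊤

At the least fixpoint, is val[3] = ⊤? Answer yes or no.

Iteration log — 11 steps:
  step 1. node 0  ⊔preds=5  new=5  old=⊥  +wl: 
  step 2. node 1  ⊔preds=5  new=1  old=⊥  +wl: 0
  step 3. node 2  ⊔preds=⊤  new=⊤  old=5  +wl: 1
  step 4. node 3  ⊔preds=⊤  new=⊤  old=⊥  +wl: 2
  step 5. node 4  ⊔preds=⊤  new=⊤  old=⊥  +wl: 
  step 6. node 0  ⊔preds=⊤  new=⊤  old=5  +wl: 4
  step 7. node 1  ⊔preds=⊤  new=⊤  old=1  +wl: 0,3
  step 8. node 2  ⊔preds=⊤  new=⊤  stable
  step 9. node 4  ⊔preds=⊤  new=⊤  stable
  step 10. node 0  ⊔preds=⊤  new=⊤  stable
  step 11. node 3  ⊔preds=⊤  new=⊤  stable

Least fixpoint reached:
  node 0: ⊤
  node 1: ⊤
  node 2: ⊤
  node 3: ⊤
  node 4: ⊤

yes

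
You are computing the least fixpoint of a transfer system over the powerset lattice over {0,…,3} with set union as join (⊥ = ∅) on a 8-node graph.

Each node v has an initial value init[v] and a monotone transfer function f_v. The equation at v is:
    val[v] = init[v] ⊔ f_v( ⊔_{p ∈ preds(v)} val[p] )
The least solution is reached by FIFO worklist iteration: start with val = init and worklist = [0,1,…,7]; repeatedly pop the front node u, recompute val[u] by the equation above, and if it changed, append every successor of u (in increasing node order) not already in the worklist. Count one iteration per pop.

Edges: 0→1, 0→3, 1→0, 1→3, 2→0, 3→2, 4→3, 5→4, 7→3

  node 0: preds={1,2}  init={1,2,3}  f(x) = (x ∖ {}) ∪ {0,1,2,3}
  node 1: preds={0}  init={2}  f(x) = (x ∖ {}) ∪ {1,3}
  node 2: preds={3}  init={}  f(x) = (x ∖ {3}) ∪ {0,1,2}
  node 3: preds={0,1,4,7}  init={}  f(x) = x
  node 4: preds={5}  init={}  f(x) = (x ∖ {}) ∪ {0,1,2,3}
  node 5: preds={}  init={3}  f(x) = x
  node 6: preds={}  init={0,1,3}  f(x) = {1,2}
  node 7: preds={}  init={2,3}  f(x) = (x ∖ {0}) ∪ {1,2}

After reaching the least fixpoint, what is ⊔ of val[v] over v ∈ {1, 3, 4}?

{0,1,2,3}

Iteration log — 11 steps:
  step 1. node 0  ⊔preds={2}  new={0,1,2,3}  old={1,2,3}  +wl: 
  step 2. node 1  ⊔preds={0,1,2,3}  new={0,1,2,3}  old={2}  +wl: 0
  step 3. node 2  ⊔preds={}  new={0,1,2}  old={}  +wl: 
  step 4. node 3  ⊔preds={0,1,2,3}  new={0,1,2,3}  old={}  +wl: 2
  step 5. node 4  ⊔preds={3}  new={0,1,2,3}  old={}  +wl: 3
  step 6. node 5  ⊔preds={}  new={3}  stable
  step 7. node 6  ⊔preds={}  new={0,1,2,3}  old={0,1,3}  +wl: 
  step 8. node 7  ⊔preds={}  new={1,2,3}  old={2,3}  +wl: 
  step 9. node 0  ⊔preds={0,1,2,3}  new={0,1,2,3}  stable
  step 10. node 2  ⊔preds={0,1,2,3}  new={0,1,2}  stable
  step 11. node 3  ⊔preds={0,1,2,3}  new={0,1,2,3}  stable

Least fixpoint reached:
  node 0: {0,1,2,3}
  node 1: {0,1,2,3}
  node 2: {0,1,2}
  node 3: {0,1,2,3}
  node 4: {0,1,2,3}
  node 5: {3}
  node 6: {0,1,2,3}
  node 7: {1,2,3}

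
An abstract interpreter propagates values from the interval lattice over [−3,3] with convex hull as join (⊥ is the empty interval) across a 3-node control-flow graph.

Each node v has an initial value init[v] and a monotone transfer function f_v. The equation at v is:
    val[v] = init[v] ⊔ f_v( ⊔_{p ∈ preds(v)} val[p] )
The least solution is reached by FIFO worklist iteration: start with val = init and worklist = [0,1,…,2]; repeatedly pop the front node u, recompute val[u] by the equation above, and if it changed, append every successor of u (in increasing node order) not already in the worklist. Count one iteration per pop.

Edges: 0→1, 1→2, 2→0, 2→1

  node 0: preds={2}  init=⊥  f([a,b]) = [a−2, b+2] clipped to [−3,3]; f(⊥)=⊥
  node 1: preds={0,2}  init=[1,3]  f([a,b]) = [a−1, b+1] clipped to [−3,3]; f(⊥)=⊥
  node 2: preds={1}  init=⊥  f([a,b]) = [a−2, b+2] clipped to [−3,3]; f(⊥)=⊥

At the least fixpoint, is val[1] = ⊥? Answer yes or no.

Worklist (8 pops):
  #1 pop 0: in=⊥ → ⊥ (no change)
  #2 pop 1: in=⊥ → [1,3] (no change)
  #3 pop 2: in=[1,3] → [-1,3] (was ⊥); enqueue [0,1]
  #4 pop 0: in=[-1,3] → [-3,3] (was ⊥); enqueue []
  #5 pop 1: in=[-3,3] → [-3,3] (was [1,3]); enqueue [2]
  #6 pop 2: in=[-3,3] → [-3,3] (was [-1,3]); enqueue [0,1]
  #7 pop 0: in=[-3,3] → [-3,3] (no change)
  #8 pop 1: in=[-3,3] → [-3,3] (no change)

Fixpoint:
  val[0] = [-3,3]
  val[1] = [-3,3]
  val[2] = [-3,3]

no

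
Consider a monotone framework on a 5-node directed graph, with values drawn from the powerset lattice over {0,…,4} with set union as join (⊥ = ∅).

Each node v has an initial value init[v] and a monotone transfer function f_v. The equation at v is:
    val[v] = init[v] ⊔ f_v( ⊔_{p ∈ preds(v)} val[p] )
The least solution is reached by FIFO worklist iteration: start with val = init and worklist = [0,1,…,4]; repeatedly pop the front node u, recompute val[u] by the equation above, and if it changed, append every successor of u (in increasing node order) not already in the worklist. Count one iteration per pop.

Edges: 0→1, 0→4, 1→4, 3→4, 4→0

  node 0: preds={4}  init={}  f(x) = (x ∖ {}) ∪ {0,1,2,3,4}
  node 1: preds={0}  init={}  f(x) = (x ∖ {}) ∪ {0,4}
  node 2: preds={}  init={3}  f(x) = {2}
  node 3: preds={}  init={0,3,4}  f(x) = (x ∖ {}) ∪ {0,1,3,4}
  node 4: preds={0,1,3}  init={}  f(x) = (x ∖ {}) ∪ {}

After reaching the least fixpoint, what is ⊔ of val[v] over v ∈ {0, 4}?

{0,1,2,3,4}

Iteration log — 6 steps:
  step 1. node 0  ⊔preds={}  new={0,1,2,3,4}  old={}  +wl: 
  step 2. node 1  ⊔preds={0,1,2,3,4}  new={0,1,2,3,4}  old={}  +wl: 
  step 3. node 2  ⊔preds={}  new={2,3}  old={3}  +wl: 
  step 4. node 3  ⊔preds={}  new={0,1,3,4}  old={0,3,4}  +wl: 
  step 5. node 4  ⊔preds={0,1,2,3,4}  new={0,1,2,3,4}  old={}  +wl: 0
  step 6. node 0  ⊔preds={0,1,2,3,4}  new={0,1,2,3,4}  stable

Least fixpoint reached:
  node 0: {0,1,2,3,4}
  node 1: {0,1,2,3,4}
  node 2: {2,3}
  node 3: {0,1,3,4}
  node 4: {0,1,2,3,4}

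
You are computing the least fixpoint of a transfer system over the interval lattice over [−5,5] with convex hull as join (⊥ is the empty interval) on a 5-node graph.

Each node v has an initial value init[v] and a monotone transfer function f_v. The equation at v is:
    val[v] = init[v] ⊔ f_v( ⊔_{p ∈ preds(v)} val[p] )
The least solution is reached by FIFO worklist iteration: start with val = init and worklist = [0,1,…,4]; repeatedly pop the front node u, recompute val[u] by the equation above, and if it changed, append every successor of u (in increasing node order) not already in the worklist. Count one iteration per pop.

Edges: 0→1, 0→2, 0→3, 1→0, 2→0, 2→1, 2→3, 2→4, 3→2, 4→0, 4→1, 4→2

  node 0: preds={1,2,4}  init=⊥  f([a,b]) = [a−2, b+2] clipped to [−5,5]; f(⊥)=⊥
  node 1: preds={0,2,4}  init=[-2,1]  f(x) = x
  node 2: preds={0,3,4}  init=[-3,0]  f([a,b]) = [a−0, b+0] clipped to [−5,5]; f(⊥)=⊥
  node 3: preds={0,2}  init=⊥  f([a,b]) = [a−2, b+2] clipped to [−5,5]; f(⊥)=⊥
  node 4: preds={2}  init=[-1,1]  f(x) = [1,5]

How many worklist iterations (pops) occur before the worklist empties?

Worklist (12 pops):
  #1 pop 0: in=[-3,1] → [-5,3] (was ⊥); enqueue []
  #2 pop 1: in=[-5,3] → [-5,3] (was [-2,1]); enqueue [0]
  #3 pop 2: in=[-5,3] → [-5,3] (was [-3,0]); enqueue [1]
  #4 pop 3: in=[-5,3] → [-5,5] (was ⊥); enqueue [2]
  #5 pop 4: in=[-5,3] → [-1,5] (was [-1,1]); enqueue []
  #6 pop 0: in=[-5,5] → [-5,5] (was [-5,3]); enqueue [3]
  #7 pop 1: in=[-5,5] → [-5,5] (was [-5,3]); enqueue [0]
  #8 pop 2: in=[-5,5] → [-5,5] (was [-5,3]); enqueue [1,4]
  #9 pop 3: in=[-5,5] → [-5,5] (no change)
  #10 pop 0: in=[-5,5] → [-5,5] (no change)
  #11 pop 1: in=[-5,5] → [-5,5] (no change)
  #12 pop 4: in=[-5,5] → [-1,5] (no change)

Fixpoint:
  val[0] = [-5,5]
  val[1] = [-5,5]
  val[2] = [-5,5]
  val[3] = [-5,5]
  val[4] = [-1,5]

12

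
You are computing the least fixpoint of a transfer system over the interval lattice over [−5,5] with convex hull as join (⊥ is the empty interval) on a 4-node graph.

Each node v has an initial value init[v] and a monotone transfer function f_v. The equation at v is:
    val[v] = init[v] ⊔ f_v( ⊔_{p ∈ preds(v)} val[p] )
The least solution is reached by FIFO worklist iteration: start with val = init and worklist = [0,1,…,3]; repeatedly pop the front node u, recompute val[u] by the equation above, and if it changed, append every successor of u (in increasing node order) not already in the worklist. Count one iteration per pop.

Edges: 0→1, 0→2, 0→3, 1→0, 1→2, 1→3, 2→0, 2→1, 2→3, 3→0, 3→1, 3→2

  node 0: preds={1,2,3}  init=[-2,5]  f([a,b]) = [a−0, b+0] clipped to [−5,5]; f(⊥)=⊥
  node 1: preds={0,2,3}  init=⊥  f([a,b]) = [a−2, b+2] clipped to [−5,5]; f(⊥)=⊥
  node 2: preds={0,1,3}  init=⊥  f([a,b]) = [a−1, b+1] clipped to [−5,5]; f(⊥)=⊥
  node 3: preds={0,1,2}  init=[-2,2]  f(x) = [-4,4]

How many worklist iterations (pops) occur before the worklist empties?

9

Iteration log — 9 steps:
  step 1. node 0  ⊔preds=[-2,2]  new=[-2,5]  stable
  step 2. node 1  ⊔preds=[-2,5]  new=[-4,5]  old=⊥  +wl: 0
  step 3. node 2  ⊔preds=[-4,5]  new=[-5,5]  old=⊥  +wl: 1
  step 4. node 3  ⊔preds=[-5,5]  new=[-4,4]  old=[-2,2]  +wl: 2
  step 5. node 0  ⊔preds=[-5,5]  new=[-5,5]  old=[-2,5]  +wl: 3
  step 6. node 1  ⊔preds=[-5,5]  new=[-5,5]  old=[-4,5]  +wl: 0
  step 7. node 2  ⊔preds=[-5,5]  new=[-5,5]  stable
  step 8. node 3  ⊔preds=[-5,5]  new=[-4,4]  stable
  step 9. node 0  ⊔preds=[-5,5]  new=[-5,5]  stable

Least fixpoint reached:
  node 0: [-5,5]
  node 1: [-5,5]
  node 2: [-5,5]
  node 3: [-4,4]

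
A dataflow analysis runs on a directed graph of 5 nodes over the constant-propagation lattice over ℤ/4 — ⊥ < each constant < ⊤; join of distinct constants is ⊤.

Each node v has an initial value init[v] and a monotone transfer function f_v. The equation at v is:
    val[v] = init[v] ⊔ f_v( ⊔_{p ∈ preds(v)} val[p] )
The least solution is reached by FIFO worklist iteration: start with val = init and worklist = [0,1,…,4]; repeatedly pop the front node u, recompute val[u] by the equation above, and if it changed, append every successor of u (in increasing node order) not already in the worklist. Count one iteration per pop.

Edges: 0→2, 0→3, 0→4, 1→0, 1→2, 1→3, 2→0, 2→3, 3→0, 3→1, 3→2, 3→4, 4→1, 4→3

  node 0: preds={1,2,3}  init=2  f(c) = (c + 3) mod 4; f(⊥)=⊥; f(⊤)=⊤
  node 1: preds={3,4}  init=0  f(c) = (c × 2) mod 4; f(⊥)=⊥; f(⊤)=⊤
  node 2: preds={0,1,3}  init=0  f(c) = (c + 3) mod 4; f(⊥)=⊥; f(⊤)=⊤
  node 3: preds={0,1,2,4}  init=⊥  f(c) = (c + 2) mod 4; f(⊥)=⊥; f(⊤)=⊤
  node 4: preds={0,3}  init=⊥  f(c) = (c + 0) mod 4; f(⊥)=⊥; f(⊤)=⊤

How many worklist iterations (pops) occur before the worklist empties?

10

Worklist (10 pops):
  #1 pop 0: in=0 → ⊤ (was 2); enqueue []
  #2 pop 1: in=⊥ → 0 (no change)
  #3 pop 2: in=⊤ → ⊤ (was 0); enqueue [0]
  #4 pop 3: in=⊤ → ⊤ (was ⊥); enqueue [1,2]
  #5 pop 4: in=⊤ → ⊤ (was ⊥); enqueue [3]
  #6 pop 0: in=⊤ → ⊤ (no change)
  #7 pop 1: in=⊤ → ⊤ (was 0); enqueue [0]
  #8 pop 2: in=⊤ → ⊤ (no change)
  #9 pop 3: in=⊤ → ⊤ (no change)
  #10 pop 0: in=⊤ → ⊤ (no change)

Fixpoint:
  val[0] = ⊤
  val[1] = ⊤
  val[2] = ⊤
  val[3] = ⊤
  val[4] = ⊤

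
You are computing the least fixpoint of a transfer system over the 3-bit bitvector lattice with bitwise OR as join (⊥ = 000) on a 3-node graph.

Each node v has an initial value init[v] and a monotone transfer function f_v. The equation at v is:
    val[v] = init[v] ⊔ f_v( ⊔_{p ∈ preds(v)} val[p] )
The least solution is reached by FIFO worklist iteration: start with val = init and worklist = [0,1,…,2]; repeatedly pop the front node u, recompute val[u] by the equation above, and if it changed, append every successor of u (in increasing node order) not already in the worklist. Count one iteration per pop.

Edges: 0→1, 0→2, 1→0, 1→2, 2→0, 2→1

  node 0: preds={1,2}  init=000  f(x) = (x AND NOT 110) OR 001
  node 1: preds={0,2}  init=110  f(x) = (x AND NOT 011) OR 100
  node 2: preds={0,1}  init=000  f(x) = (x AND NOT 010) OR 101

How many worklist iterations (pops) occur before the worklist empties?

5

Worklist (5 pops):
  #1 pop 0: in=110 → 001 (was 000); enqueue []
  #2 pop 1: in=001 → 110 (no change)
  #3 pop 2: in=111 → 101 (was 000); enqueue [0,1]
  #4 pop 0: in=111 → 001 (no change)
  #5 pop 1: in=101 → 110 (no change)

Fixpoint:
  val[0] = 001
  val[1] = 110
  val[2] = 101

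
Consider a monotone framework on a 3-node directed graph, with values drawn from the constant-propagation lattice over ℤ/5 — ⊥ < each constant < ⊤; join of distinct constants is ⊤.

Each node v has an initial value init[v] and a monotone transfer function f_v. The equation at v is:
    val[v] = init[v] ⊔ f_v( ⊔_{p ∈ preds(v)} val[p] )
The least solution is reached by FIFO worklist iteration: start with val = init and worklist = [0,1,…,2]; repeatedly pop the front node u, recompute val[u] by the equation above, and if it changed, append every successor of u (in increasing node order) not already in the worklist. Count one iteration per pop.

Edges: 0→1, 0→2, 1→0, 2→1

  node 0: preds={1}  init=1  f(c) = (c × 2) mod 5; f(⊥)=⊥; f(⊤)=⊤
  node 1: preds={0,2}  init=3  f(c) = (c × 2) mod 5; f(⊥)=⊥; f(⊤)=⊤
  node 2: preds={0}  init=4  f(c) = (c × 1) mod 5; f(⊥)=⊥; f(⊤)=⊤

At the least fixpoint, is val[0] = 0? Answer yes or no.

no

Trace (6 dequeues):
  [1] u=0 | in 3 | out 1 | ==
  [2] u=1 | in ⊤ | out ⊤ | prev 3 | push {0}
  [3] u=2 | in 1 | out ⊤ | prev 4 | push {1}
  [4] u=0 | in ⊤ | out ⊤ | prev 1 | push {2}
  [5] u=1 | in ⊤ | out ⊤ | ==
  [6] u=2 | in ⊤ | out ⊤ | ==

Converged values:
  [0] ⊤
  [1] ⊤
  [2] ⊤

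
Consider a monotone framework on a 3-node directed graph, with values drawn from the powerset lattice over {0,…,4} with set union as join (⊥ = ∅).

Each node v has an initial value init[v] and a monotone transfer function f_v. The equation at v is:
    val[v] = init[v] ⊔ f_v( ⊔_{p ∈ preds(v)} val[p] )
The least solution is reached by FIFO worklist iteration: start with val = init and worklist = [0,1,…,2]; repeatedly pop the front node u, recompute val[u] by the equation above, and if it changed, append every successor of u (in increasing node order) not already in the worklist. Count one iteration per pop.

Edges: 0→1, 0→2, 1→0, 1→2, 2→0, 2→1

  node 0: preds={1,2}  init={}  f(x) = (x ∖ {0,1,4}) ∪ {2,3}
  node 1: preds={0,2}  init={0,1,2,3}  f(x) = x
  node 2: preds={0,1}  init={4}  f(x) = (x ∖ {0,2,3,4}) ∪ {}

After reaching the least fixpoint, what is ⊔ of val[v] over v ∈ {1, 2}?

{0,1,2,3,4}

Iteration log — 5 steps:
  step 1. node 0  ⊔preds={0,1,2,3,4}  new={2,3}  old={}  +wl: 
  step 2. node 1  ⊔preds={2,3,4}  new={0,1,2,3,4}  old={0,1,2,3}  +wl: 0
  step 3. node 2  ⊔preds={0,1,2,3,4}  new={1,4}  old={4}  +wl: 1
  step 4. node 0  ⊔preds={0,1,2,3,4}  new={2,3}  stable
  step 5. node 1  ⊔preds={1,2,3,4}  new={0,1,2,3,4}  stable

Least fixpoint reached:
  node 0: {2,3}
  node 1: {0,1,2,3,4}
  node 2: {1,4}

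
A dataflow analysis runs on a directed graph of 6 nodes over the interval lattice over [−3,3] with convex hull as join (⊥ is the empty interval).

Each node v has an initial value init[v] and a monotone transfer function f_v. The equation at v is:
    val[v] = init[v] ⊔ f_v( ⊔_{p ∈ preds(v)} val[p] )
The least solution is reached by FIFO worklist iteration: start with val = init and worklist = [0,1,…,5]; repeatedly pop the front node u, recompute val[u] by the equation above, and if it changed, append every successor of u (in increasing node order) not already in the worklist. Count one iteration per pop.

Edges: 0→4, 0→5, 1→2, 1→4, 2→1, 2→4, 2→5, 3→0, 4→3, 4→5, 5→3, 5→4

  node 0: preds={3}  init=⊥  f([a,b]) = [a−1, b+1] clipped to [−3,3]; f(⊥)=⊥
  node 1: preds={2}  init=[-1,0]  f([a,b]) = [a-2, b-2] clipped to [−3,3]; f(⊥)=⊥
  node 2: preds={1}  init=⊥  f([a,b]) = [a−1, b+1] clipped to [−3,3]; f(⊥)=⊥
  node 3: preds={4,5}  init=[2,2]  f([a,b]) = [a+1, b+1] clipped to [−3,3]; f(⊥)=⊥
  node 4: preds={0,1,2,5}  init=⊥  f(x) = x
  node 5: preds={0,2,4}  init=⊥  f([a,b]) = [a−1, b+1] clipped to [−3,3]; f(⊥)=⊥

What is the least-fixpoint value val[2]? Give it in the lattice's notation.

Trace (15 dequeues):
  [1] u=0 | in [2,2] | out [1,3] | prev ⊥ | push {}
  [2] u=1 | in ⊥ | out [-1,0] | ==
  [3] u=2 | in [-1,0] | out [-2,1] | prev ⊥ | push {1}
  [4] u=3 | in ⊥ | out [2,2] | ==
  [5] u=4 | in [-2,3] | out [-2,3] | prev ⊥ | push {3}
  [6] u=5 | in [-2,3] | out [-3,3] | prev ⊥ | push {4}
  [7] u=1 | in [-2,1] | out [-3,0] | prev [-1,0] | push {2}
  [8] u=3 | in [-3,3] | out [-2,3] | prev [2,2] | push {0}
  [9] u=4 | in [-3,3] | out [-3,3] | prev [-2,3] | push {3,5}
  [10] u=2 | in [-3,0] | out [-3,1] | prev [-2,1] | push {1,4}
  [11] u=0 | in [-2,3] | out [-3,3] | prev [1,3] | push {}
  [12] u=3 | in [-3,3] | out [-2,3] | ==
  [13] u=5 | in [-3,3] | out [-3,3] | ==
  [14] u=1 | in [-3,1] | out [-3,0] | ==
  [15] u=4 | in [-3,3] | out [-3,3] | ==

Converged values:
  [0] [-3,3]
  [1] [-3,0]
  [2] [-3,1]
  [3] [-2,3]
  [4] [-3,3]
  [5] [-3,3]

[-3,1]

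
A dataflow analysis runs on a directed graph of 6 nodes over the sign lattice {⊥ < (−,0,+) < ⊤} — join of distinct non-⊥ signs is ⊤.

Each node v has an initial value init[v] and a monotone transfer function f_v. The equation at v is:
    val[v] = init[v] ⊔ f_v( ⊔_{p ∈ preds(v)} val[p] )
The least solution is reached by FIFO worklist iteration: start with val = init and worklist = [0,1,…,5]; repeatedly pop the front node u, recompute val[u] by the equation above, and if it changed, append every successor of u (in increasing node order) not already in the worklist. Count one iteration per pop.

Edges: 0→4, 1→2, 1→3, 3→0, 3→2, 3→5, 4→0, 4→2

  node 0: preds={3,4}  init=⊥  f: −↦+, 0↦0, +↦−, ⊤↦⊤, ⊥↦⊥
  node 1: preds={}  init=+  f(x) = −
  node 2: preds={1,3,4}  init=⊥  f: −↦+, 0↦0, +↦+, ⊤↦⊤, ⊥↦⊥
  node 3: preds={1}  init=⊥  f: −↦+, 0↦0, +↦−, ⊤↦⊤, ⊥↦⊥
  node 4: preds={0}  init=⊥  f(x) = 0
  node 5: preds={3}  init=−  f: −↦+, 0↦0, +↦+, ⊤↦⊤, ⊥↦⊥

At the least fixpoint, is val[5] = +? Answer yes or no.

no

Iteration log — 9 steps:
  step 1. node 0  ⊔preds=⊥  new=⊥  stable
  step 2. node 1  ⊔preds=⊥  new=⊤  old=+  +wl: 
  step 3. node 2  ⊔preds=⊤  new=⊤  old=⊥  +wl: 
  step 4. node 3  ⊔preds=⊤  new=⊤  old=⊥  +wl: 0,2
  step 5. node 4  ⊔preds=⊥  new=0  old=⊥  +wl: 
  step 6. node 5  ⊔preds=⊤  new=⊤  old=−  +wl: 
  step 7. node 0  ⊔preds=⊤  new=⊤  old=⊥  +wl: 4
  step 8. node 2  ⊔preds=⊤  new=⊤  stable
  step 9. node 4  ⊔preds=⊤  new=0  stable

Least fixpoint reached:
  node 0: ⊤
  node 1: ⊤
  node 2: ⊤
  node 3: ⊤
  node 4: 0
  node 5: ⊤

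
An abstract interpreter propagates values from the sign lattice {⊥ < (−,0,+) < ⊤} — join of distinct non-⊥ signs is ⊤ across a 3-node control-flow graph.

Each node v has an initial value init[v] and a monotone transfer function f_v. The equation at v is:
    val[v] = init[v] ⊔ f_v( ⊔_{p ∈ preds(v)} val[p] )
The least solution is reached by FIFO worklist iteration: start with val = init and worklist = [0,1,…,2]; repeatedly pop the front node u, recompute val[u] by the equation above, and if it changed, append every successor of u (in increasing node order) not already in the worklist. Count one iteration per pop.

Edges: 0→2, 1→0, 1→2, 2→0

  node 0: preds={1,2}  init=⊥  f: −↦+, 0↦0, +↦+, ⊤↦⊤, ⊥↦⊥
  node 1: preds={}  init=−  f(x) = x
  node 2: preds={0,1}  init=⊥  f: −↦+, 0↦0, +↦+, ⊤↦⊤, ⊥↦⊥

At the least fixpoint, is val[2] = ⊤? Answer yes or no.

Worklist (5 pops):
  #1 pop 0: in=− → + (was ⊥); enqueue []
  #2 pop 1: in=⊥ → − (no change)
  #3 pop 2: in=⊤ → ⊤ (was ⊥); enqueue [0]
  #4 pop 0: in=⊤ → ⊤ (was +); enqueue [2]
  #5 pop 2: in=⊤ → ⊤ (no change)

Fixpoint:
  val[0] = ⊤
  val[1] = −
  val[2] = ⊤

yes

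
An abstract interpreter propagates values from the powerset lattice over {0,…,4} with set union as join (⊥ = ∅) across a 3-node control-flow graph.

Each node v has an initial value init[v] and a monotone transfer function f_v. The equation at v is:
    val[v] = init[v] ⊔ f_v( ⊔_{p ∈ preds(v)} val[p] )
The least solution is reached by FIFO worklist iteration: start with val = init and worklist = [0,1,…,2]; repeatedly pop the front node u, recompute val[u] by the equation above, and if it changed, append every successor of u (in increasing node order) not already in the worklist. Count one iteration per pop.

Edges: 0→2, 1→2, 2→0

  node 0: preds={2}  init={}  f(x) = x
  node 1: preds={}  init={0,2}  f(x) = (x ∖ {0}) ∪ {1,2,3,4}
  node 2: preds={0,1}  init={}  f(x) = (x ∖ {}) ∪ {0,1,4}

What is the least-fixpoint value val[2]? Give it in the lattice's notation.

{0,1,2,3,4}

Iteration log — 5 steps:
  step 1. node 0  ⊔preds={}  new={}  stable
  step 2. node 1  ⊔preds={}  new={0,1,2,3,4}  old={0,2}  +wl: 
  step 3. node 2  ⊔preds={0,1,2,3,4}  new={0,1,2,3,4}  old={}  +wl: 0
  step 4. node 0  ⊔preds={0,1,2,3,4}  new={0,1,2,3,4}  old={}  +wl: 2
  step 5. node 2  ⊔preds={0,1,2,3,4}  new={0,1,2,3,4}  stable

Least fixpoint reached:
  node 0: {0,1,2,3,4}
  node 1: {0,1,2,3,4}
  node 2: {0,1,2,3,4}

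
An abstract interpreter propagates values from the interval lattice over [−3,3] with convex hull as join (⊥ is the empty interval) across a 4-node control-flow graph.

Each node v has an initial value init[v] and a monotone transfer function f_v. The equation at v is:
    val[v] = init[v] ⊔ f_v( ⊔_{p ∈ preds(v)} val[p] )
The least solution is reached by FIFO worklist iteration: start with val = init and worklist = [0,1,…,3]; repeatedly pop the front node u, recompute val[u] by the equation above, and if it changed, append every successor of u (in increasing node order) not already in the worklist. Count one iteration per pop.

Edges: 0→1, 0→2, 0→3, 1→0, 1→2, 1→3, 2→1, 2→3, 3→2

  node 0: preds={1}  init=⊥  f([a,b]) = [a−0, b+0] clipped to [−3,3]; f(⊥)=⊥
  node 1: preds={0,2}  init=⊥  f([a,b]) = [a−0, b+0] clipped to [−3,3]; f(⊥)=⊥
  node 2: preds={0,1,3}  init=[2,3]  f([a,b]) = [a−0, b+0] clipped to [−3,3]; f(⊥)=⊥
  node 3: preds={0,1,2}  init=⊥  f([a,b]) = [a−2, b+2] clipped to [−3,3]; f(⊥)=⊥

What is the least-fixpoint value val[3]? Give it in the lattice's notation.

[-3,3]

Iteration log — 20 steps:
  step 1. node 0  ⊔preds=⊥  new=⊥  stable
  step 2. node 1  ⊔preds=[2,3]  new=[2,3]  old=⊥  +wl: 0
  step 3. node 2  ⊔preds=[2,3]  new=[2,3]  stable
  step 4. node 3  ⊔preds=[2,3]  new=[0,3]  old=⊥  +wl: 2
  step 5. node 0  ⊔preds=[2,3]  new=[2,3]  old=⊥  +wl: 1,3
  step 6. node 2  ⊔preds=[0,3]  new=[0,3]  old=[2,3]  +wl: 
  step 7. node 1  ⊔preds=[0,3]  new=[0,3]  old=[2,3]  +wl: 0,2
  step 8. node 3  ⊔preds=[0,3]  new=[-2,3]  old=[0,3]  +wl: 
  step 9. node 0  ⊔preds=[0,3]  new=[0,3]  old=[2,3]  +wl: 1,3
  step 10. node 2  ⊔preds=[-2,3]  new=[-2,3]  old=[0,3]  +wl: 
  step 11. node 1  ⊔preds=[-2,3]  new=[-2,3]  old=[0,3]  +wl: 0,2
  step 12. node 3  ⊔preds=[-2,3]  new=[-3,3]  old=[-2,3]  +wl: 
  step 13. node 0  ⊔preds=[-2,3]  new=[-2,3]  old=[0,3]  +wl: 1,3
  step 14. node 2  ⊔preds=[-3,3]  new=[-3,3]  old=[-2,3]  +wl: 
  step 15. node 1  ⊔preds=[-3,3]  new=[-3,3]  old=[-2,3]  +wl: 0,2
  step 16. node 3  ⊔preds=[-3,3]  new=[-3,3]  stable
  step 17. node 0  ⊔preds=[-3,3]  new=[-3,3]  old=[-2,3]  +wl: 1,3
  step 18. node 2  ⊔preds=[-3,3]  new=[-3,3]  stable
  step 19. node 1  ⊔preds=[-3,3]  new=[-3,3]  stable
  step 20. node 3  ⊔preds=[-3,3]  new=[-3,3]  stable

Least fixpoint reached:
  node 0: [-3,3]
  node 1: [-3,3]
  node 2: [-3,3]
  node 3: [-3,3]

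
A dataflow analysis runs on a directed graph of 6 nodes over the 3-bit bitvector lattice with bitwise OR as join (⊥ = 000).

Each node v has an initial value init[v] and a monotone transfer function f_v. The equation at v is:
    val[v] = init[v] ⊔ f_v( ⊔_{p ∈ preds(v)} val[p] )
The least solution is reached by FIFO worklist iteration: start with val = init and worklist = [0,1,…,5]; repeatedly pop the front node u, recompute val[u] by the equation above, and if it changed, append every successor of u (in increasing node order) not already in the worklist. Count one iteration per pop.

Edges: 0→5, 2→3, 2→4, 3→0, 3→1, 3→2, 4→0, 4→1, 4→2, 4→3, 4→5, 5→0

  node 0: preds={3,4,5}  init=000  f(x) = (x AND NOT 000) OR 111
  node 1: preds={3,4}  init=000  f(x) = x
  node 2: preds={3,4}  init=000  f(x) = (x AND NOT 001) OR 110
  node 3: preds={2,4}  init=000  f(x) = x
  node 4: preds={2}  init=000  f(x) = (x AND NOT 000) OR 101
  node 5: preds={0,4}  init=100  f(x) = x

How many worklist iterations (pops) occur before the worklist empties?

Iteration log — 13 steps:
  step 1. node 0  ⊔preds=100  new=111  old=000  +wl: 
  step 2. node 1  ⊔preds=000  new=000  stable
  step 3. node 2  ⊔preds=000  new=110  old=000  +wl: 
  step 4. node 3  ⊔preds=110  new=110  old=000  +wl: 0,1,2
  step 5. node 4  ⊔preds=110  new=111  old=000  +wl: 3
  step 6. node 5  ⊔preds=111  new=111  old=100  +wl: 
  step 7. node 0  ⊔preds=111  new=111  stable
  step 8. node 1  ⊔preds=111  new=111  old=000  +wl: 
  step 9. node 2  ⊔preds=111  new=110  stable
  step 10. node 3  ⊔preds=111  new=111  old=110  +wl: 0,1,2
  step 11. node 0  ⊔preds=111  new=111  stable
  step 12. node 1  ⊔preds=111  new=111  stable
  step 13. node 2  ⊔preds=111  new=110  stable

Least fixpoint reached:
  node 0: 111
  node 1: 111
  node 2: 110
  node 3: 111
  node 4: 111
  node 5: 111

13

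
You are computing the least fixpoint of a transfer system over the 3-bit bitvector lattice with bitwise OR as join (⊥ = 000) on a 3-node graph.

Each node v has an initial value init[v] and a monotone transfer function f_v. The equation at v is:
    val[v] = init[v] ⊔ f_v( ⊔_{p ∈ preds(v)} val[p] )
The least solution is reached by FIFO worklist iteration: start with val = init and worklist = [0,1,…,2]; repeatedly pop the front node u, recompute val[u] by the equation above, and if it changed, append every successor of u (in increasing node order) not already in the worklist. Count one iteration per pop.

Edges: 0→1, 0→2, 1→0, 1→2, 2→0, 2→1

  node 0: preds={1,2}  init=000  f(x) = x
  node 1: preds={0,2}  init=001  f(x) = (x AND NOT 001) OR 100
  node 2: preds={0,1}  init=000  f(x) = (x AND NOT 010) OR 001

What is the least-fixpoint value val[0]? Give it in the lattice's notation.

101

Worklist (6 pops):
  #1 pop 0: in=001 → 001 (was 000); enqueue []
  #2 pop 1: in=001 → 101 (was 001); enqueue [0]
  #3 pop 2: in=101 → 101 (was 000); enqueue [1]
  #4 pop 0: in=101 → 101 (was 001); enqueue [2]
  #5 pop 1: in=101 → 101 (no change)
  #6 pop 2: in=101 → 101 (no change)

Fixpoint:
  val[0] = 101
  val[1] = 101
  val[2] = 101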